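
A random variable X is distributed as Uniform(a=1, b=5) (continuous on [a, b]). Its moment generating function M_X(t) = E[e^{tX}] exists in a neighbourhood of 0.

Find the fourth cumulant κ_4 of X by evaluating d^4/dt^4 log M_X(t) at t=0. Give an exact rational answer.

κ_4 = K^(4)(0) = -32/15

M_X(t) = (e^(5*t) - e^(t))/(4*t)
K_X(t) = log M_X(t) = -log(t) + log(e^(5*t) - e^(t)) - 2*log(2)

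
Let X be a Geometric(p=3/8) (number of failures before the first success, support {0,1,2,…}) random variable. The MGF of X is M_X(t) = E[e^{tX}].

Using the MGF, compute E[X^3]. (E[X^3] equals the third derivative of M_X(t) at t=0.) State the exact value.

M_X(t) = 3/(8*(1 - 5*e^(t)/8))
M^(3)(t) = (375*e^(3*t) + 2400*e^(2*t) + 960*e^(t))/(625*e^(4*t) - 4000*e^(3*t) + 9600*e^(2*t) - 10240*e^(t) + 4096)

E[X^3] = M^(3)(0) = 415/9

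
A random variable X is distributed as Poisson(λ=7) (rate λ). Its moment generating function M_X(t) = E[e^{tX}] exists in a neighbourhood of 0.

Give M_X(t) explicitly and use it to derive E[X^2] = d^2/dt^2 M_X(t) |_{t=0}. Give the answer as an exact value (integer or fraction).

E[X^2] = M^(2)(0) = 56

M_X(t) = e^(7*e^(t) - 7)
M^(2)(t) = (49*e^(2*t)*e^(7*e^(t)) + 7*e^(t)*e^(7*e^(t)))*e^(-7)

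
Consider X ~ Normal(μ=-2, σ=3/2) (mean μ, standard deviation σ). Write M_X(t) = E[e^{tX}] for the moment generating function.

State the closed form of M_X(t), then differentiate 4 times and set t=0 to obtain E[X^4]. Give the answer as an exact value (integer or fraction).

M_X(t) = e^(9*t^2/8 - 2*t)
M′(t) = 9*t*e^(-2*t)*e^(9*t^2/8)/4 - 2*e^(-2*t)*e^(9*t^2/8)
M′′(t) = (81*t^2*e^(9*t^2/8) - 144*t*e^(9*t^2/8) + 100*e^(9*t^2/8))*e^(-2*t)/16
M′′′(t) = (729*t^3*e^(9*t^2/8) - 1944*t^2*e^(9*t^2/8) + 2700*t*e^(9*t^2/8) - 1376*e^(9*t^2/8))*e^(-2*t)/64
M′′′′(t) = (6561*t^4*e^(9*t^2/8) - 23328*t^3*e^(9*t^2/8) + 48600*t^2*e^(9*t^2/8) - 49536*t*e^(9*t^2/8) + 21808*e^(9*t^2/8))*e^(-2*t)/256

E[X^4] = M′′′′(0) = 1363/16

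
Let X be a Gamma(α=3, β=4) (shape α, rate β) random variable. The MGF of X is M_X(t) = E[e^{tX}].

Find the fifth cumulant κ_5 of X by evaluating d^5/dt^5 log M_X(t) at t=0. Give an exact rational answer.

M_X(t) = 64/(4 - t)^3
K_X(t) = log M_X(t) = -3*log(4 - t) + 6*log(2)
K^(5)(t) = -72/(t^5 - 20*t^4 + 160*t^3 - 640*t^2 + 1280*t - 1024)

κ_5 = K^(5)(0) = 9/128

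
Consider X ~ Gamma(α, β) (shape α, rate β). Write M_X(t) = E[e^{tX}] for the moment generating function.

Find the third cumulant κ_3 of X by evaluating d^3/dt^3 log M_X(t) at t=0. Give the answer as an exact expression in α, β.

M_X(t) = (β/(β - t))^α
K_X(t) = log M_X(t) = α*(log(β) - log(β - t))
D^3[K](t) = -2*α/(-β^3 + 3*β^2*t - 3*β*t^2 + t^3)

κ_3 = D^3[K](0) = 2*α/β^3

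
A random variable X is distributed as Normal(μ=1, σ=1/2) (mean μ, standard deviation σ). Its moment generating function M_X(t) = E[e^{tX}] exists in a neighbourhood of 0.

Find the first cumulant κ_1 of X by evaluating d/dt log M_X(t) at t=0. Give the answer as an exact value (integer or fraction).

M_X(t) = e^(t^2/8 + t)
K_X(t) = log M_X(t) = t^2/8 + t
dK/dt = t/4 + 1

κ_1 = dK/dt |_{t=0} = 1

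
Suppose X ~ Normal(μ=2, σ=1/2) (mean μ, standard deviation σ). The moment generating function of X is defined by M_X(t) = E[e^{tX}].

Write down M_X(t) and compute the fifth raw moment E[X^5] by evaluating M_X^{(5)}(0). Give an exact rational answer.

E[X^5] = M′′′′′(0) = 431/8

M_X(t) = e^(t^2/8 + 2*t)
M′(t) = t*e^(2*t)*e^(t^2/8)/4 + 2*e^(2*t)*e^(t^2/8)
M′′(t) = t^2*e^(2*t)*e^(t^2/8)/16 + t*e^(2*t)*e^(t^2/8) + 17*e^(2*t)*e^(t^2/8)/4
M′′′(t) = t^3*e^(2*t)*e^(t^2/8)/64 + 3*t^2*e^(2*t)*e^(t^2/8)/8 + 51*t*e^(2*t)*e^(t^2/8)/16 + 19*e^(2*t)*e^(t^2/8)/2
M′′′′(t) = t^4*e^(2*t)*e^(t^2/8)/256 + t^3*e^(2*t)*e^(t^2/8)/8 + 51*t^2*e^(2*t)*e^(t^2/8)/32 + 19*t*e^(2*t)*e^(t^2/8)/2 + 355*e^(2*t)*e^(t^2/8)/16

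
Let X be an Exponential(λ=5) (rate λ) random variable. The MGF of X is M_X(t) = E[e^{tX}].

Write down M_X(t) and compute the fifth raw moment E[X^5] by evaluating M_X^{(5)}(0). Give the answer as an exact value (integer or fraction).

E[X^5] = d^5M/dt^5 |_{t=0} = 24/625

M_X(t) = 5/(5 - t)
dM/dt = 5/(t^2 - 10*t + 25)
d^2M/dt^2 = -10/(t^3 - 15*t^2 + 75*t - 125)
d^3M/dt^3 = 30/(t^4 - 20*t^3 + 150*t^2 - 500*t + 625)
d^4M/dt^4 = -120/(t^5 - 25*t^4 + 250*t^3 - 1250*t^2 + 3125*t - 3125)
d^5M/dt^5 = 600/(t^6 - 30*t^5 + 375*t^4 - 2500*t^3 + 9375*t^2 - 18750*t + 15625)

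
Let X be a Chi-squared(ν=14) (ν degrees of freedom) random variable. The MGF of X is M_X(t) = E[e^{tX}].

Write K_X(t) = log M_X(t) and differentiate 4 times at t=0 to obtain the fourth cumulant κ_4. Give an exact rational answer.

M_X(t) = (1 - 2*t)^(-7)
K_X(t) = log M_X(t) = -7*log(1 - 2*t)
D^4[K](t) = 672/(16*t^4 - 32*t^3 + 24*t^2 - 8*t + 1)

κ_4 = D^4[K](0) = 672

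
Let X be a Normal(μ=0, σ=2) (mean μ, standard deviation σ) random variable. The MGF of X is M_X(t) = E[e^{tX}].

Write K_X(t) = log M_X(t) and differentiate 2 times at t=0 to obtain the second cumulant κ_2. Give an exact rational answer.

M_X(t) = e^(2*t^2)
K_X(t) = log M_X(t) = 2*t^2
dK/dt = 4*t
d^2K/dt^2 = 4

κ_2 = d^2K/dt^2 |_{t=0} = 4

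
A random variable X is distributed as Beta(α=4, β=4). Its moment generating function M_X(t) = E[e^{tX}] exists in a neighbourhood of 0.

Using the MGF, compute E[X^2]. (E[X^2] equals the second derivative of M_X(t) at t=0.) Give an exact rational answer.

E[X^2] = M^(2)(0) = 5/18

M_X(t) = ₁F₁(4; 8; t)
M^(2)(t) = 5*₁F₁(6; 10; t)/18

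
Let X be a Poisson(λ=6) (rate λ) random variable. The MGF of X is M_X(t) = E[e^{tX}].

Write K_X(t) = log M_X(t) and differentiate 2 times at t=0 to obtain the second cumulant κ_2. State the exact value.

M_X(t) = e^(6*e^(t) - 6)
K_X(t) = log M_X(t) = 6*e^(t) - 6
D^2[K](t) = 6*e^(t)

κ_2 = D^2[K](0) = 6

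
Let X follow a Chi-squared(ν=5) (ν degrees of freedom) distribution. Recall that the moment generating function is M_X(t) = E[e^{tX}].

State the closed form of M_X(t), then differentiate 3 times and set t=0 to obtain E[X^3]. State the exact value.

M_X(t) = (1 - 2*t)^(-5/2)
dM/dt = -5/(8*t^3*√(1 - 2*t) - 12*t^2*√(1 - 2*t) + 6*t*√(1 - 2*t) - √(1 - 2*t))
d^2M/dt^2 = 35/(16*t^4*√(1 - 2*t) - 32*t^3*√(1 - 2*t) + 24*t^2*√(1 - 2*t) - 8*t*√(1 - 2*t) + √(1 - 2*t))
d^3M/dt^3 = -315/(32*t^5*√(1 - 2*t) - 80*t^4*√(1 - 2*t) + 80*t^3*√(1 - 2*t) - 40*t^2*√(1 - 2*t) + 10*t*√(1 - 2*t) - √(1 - 2*t))

E[X^3] = d^3M/dt^3 |_{t=0} = 315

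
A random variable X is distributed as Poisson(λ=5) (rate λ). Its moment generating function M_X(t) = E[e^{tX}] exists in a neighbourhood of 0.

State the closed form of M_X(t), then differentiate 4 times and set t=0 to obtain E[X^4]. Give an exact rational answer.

M_X(t) = e^(5*e^(t) - 5)
M′(t) = 5*e^(-5)*e^(t)*e^(5*e^(t))
M′′(t) = (25*e^(2*t)*e^(5*e^(t)) + 5*e^(t)*e^(5*e^(t)))*e^(-5)
M′′′(t) = (125*e^(3*t)*e^(5*e^(t)) + 75*e^(2*t)*e^(5*e^(t)) + 5*e^(t)*e^(5*e^(t)))*e^(-5)
M′′′′(t) = (625*e^(4*t)*e^(5*e^(t)) + 750*e^(3*t)*e^(5*e^(t)) + 175*e^(2*t)*e^(5*e^(t)) + 5*e^(t)*e^(5*e^(t)))*e^(-5)

E[X^4] = M′′′′(0) = 1555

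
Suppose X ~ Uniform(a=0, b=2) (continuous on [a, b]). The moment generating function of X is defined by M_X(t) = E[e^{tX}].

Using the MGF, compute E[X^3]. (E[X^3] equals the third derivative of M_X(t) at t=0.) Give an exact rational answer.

M_X(t) = (e^(2*t) - 1)/(2*t)
D^3[M](t) = (4*t^3*e^(2*t) - 6*t^2*e^(2*t) + 6*t*e^(2*t) - 3*e^(2*t) + 3)/t^4

E[X^3] = D^3[M](0) = 2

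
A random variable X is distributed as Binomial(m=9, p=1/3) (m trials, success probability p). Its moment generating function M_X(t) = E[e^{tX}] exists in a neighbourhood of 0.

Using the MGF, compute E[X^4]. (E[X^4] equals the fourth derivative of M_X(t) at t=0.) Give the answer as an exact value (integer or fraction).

M_X(t) = (e^(t)/3 + 2/3)^9

E[X^4] = M′′′′(0) = 625/3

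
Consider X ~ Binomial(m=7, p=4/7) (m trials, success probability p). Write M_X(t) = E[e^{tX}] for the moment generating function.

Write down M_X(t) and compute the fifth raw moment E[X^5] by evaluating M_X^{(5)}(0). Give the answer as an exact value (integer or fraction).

M_X(t) = (4*e^(t)/7 + 3/7)^7
M′(t) = 16384*e^(7*t)/117649 + 73728*e^(6*t)/117649 + 138240*e^(5*t)/117649 + 138240*e^(4*t)/117649 + 77760*e^(3*t)/117649 + 23328*e^(2*t)/117649 + 2916*e^(t)/117649
M′′(t) = 16384*e^(7*t)/16807 + 442368*e^(6*t)/117649 + 691200*e^(5*t)/117649 + 552960*e^(4*t)/117649 + 233280*e^(3*t)/117649 + 46656*e^(2*t)/117649 + 2916*e^(t)/117649
M′′′(t) = 16384*e^(7*t)/2401 + 2654208*e^(6*t)/117649 + 3456000*e^(5*t)/117649 + 2211840*e^(4*t)/117649 + 699840*e^(3*t)/117649 + 93312*e^(2*t)/117649 + 2916*e^(t)/117649

E[X^5] = M′′′′′(0) = 5374564/2401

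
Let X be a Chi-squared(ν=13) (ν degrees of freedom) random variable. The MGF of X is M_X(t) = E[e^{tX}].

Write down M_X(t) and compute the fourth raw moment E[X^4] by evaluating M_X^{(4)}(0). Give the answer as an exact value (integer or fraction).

E[X^4] = D^4[M](0) = 62985

M_X(t) = (1 - 2*t)^(-13/2)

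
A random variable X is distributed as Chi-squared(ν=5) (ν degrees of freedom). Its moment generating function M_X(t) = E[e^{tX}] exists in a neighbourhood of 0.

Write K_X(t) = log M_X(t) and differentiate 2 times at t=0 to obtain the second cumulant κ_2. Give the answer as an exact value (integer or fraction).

κ_2 = K^(2)(0) = 10

M_X(t) = (1 - 2*t)^(-5/2)
K_X(t) = log M_X(t) = -5*log(1 - 2*t)/2
K^(2)(t) = 10/(4*t^2 - 4*t + 1)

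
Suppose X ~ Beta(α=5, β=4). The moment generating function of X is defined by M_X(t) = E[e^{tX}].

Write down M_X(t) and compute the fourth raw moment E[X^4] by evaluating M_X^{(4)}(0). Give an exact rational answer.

E[X^4] = D^4[M](0) = 14/99

M_X(t) = ₁F₁(5; 9; t)
D^4[M](t) = 14*₁F₁(9; 13; t)/99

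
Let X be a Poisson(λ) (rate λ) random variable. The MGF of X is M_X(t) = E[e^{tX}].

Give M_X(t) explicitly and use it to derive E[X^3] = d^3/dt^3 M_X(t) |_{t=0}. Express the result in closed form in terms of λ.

M_X(t) = e^(λ*(e^(t) - 1))
D^3[M](t) = (λ^3*e^(3*t)*e^(λ*e^(t)) + 3*λ^2*e^(2*t)*e^(λ*e^(t)) + λ*e^(t)*e^(λ*e^(t)))*e^(-λ)

E[X^3] = D^3[M](0) = λ*(λ^2 + 3*λ + 1)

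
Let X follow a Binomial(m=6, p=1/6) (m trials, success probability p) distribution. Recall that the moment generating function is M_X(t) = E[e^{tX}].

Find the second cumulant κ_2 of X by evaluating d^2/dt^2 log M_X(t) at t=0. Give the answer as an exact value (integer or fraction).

M_X(t) = (e^(t)/6 + 5/6)^6
K_X(t) = log M_X(t) = 6*log(e^(t)/6 + 5/6)
K′(t) = 6*e^(t)/(e^(t) + 5)
K′′(t) = 30*e^(t)/(e^(2*t) + 10*e^(t) + 25)

κ_2 = K′′(0) = 5/6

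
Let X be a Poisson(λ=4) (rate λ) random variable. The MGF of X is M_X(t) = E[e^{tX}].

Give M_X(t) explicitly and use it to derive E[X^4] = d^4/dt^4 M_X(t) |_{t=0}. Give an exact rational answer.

E[X^4] = M′′′′(0) = 756

M_X(t) = e^(4*e^(t) - 4)
M′(t) = 4*e^(-4)*e^(t)*e^(4*e^(t))
M′′(t) = (16*e^(2*t)*e^(4*e^(t)) + 4*e^(t)*e^(4*e^(t)))*e^(-4)
M′′′(t) = (64*e^(3*t)*e^(4*e^(t)) + 48*e^(2*t)*e^(4*e^(t)) + 4*e^(t)*e^(4*e^(t)))*e^(-4)
M′′′′(t) = (256*e^(4*t)*e^(4*e^(t)) + 384*e^(3*t)*e^(4*e^(t)) + 112*e^(2*t)*e^(4*e^(t)) + 4*e^(t)*e^(4*e^(t)))*e^(-4)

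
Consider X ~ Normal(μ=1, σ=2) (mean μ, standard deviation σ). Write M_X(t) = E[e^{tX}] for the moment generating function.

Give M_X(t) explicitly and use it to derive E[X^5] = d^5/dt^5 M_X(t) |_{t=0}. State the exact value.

M_X(t) = e^(2*t^2 + t)
M′(t) = 4*t*e^(t)*e^(2*t^2) + e^(t)*e^(2*t^2)
M′′(t) = 16*t^2*e^(t)*e^(2*t^2) + 8*t*e^(t)*e^(2*t^2) + 5*e^(t)*e^(2*t^2)
M′′′(t) = 64*t^3*e^(t)*e^(2*t^2) + 48*t^2*e^(t)*e^(2*t^2) + 60*t*e^(t)*e^(2*t^2) + 13*e^(t)*e^(2*t^2)
M′′′′(t) = 256*t^4*e^(t)*e^(2*t^2) + 256*t^3*e^(t)*e^(2*t^2) + 480*t^2*e^(t)*e^(2*t^2) + 208*t*e^(t)*e^(2*t^2) + 73*e^(t)*e^(2*t^2)
M′′′′′(t) = 1024*t^5*e^(t)*e^(2*t^2) + 1280*t^4*e^(t)*e^(2*t^2) + 3200*t^3*e^(t)*e^(2*t^2) + 2080*t^2*e^(t)*e^(2*t^2) + 1460*t*e^(t)*e^(2*t^2) + 281*e^(t)*e^(2*t^2)

E[X^5] = M′′′′′(0) = 281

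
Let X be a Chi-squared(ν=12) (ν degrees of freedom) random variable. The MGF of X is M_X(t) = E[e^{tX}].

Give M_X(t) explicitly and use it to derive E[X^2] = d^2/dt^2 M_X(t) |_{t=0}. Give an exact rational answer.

M_X(t) = (1 - 2*t)^(-6)
M^(2)(t) = 168/(256*t^8 - 1024*t^7 + 1792*t^6 - 1792*t^5 + 1120*t^4 - 448*t^3 + 112*t^2 - 16*t + 1)

E[X^2] = M^(2)(0) = 168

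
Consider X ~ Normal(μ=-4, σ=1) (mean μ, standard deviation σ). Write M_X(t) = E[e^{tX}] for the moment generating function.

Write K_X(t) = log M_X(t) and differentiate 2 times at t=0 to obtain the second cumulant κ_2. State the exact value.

κ_2 = K^(2)(0) = 1

M_X(t) = e^(t^2/2 - 4*t)
K_X(t) = log M_X(t) = t^2/2 - 4*t
K^(2)(t) = 1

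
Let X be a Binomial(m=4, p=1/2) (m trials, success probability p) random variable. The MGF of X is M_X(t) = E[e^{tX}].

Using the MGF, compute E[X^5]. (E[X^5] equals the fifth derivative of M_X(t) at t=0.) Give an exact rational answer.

M_X(t) = (e^(t)/2 + 1/2)^4
D^5[M](t) = 64*e^(4*t) + 243*e^(3*t)/4 + 12*e^(2*t) + e^(t)/4

E[X^5] = D^5[M](0) = 137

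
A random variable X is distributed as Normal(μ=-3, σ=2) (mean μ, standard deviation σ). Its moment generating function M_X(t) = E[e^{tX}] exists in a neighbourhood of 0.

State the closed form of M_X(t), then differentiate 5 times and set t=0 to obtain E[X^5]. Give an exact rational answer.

M_X(t) = e^(2*t^2 - 3*t)
M^(5)(t) = (1024*t^5*e^(2*t^2) - 3840*t^4*e^(2*t^2) + 8320*t^3*e^(2*t^2) - 10080*t^2*e^(2*t^2) + 6900*t*e^(2*t^2) - 2043*e^(2*t^2))*e^(-3*t)

E[X^5] = M^(5)(0) = -2043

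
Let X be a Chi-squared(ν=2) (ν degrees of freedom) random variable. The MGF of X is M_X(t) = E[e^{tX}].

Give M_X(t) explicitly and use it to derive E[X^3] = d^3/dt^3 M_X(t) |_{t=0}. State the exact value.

M_X(t) = 1/(1 - 2*t)
dM/dt = 2/(4*t^2 - 4*t + 1)
d^2M/dt^2 = -8/(8*t^3 - 12*t^2 + 6*t - 1)
d^3M/dt^3 = 48/(16*t^4 - 32*t^3 + 24*t^2 - 8*t + 1)

E[X^3] = d^3M/dt^3 |_{t=0} = 48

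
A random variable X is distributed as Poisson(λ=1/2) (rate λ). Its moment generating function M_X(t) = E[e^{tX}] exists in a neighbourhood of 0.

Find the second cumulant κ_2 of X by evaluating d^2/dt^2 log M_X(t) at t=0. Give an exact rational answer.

M_X(t) = e^(e^(t)/2 - 1/2)
K_X(t) = log M_X(t) = e^(t)/2 - 1/2
K^(2)(t) = e^(t)/2

κ_2 = K^(2)(0) = 1/2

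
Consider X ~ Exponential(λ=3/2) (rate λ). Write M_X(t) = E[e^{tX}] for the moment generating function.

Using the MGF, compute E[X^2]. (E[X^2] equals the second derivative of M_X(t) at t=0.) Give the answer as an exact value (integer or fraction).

M_X(t) = 3/(2*(3/2 - t))
dM/dt = 6/(4*t^2 - 12*t + 9)
d^2M/dt^2 = -24/(8*t^3 - 36*t^2 + 54*t - 27)

E[X^2] = d^2M/dt^2 |_{t=0} = 8/9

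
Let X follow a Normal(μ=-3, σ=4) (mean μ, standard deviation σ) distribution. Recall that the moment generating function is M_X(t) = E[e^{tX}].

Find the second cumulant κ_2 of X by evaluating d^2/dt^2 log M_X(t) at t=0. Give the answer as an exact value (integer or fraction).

κ_2 = D^2[K](0) = 16

M_X(t) = e^(8*t^2 - 3*t)
K_X(t) = log M_X(t) = 8*t^2 - 3*t
D^2[K](t) = 16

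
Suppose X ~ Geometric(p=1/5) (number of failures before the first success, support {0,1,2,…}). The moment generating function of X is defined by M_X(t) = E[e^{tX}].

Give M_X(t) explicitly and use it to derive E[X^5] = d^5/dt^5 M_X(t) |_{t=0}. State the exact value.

M_X(t) = 1/(5*(1 - 4*e^(t)/5))

E[X^5] = D^5[M](0) = 194404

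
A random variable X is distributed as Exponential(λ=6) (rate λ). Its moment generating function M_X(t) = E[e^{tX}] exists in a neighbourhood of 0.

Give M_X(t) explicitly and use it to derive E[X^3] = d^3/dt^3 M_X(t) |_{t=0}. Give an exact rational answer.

E[X^3] = M^(3)(0) = 1/36

M_X(t) = 6/(6 - t)
M^(3)(t) = 36/(t^4 - 24*t^3 + 216*t^2 - 864*t + 1296)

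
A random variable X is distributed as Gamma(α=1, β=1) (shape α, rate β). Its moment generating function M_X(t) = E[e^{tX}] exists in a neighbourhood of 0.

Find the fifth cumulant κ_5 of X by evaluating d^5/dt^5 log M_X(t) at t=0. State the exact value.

M_X(t) = 1/(1 - t)
K_X(t) = log M_X(t) = -log(1 - t)
K^(5)(t) = -24/(t^5 - 5*t^4 + 10*t^3 - 10*t^2 + 5*t - 1)

κ_5 = K^(5)(0) = 24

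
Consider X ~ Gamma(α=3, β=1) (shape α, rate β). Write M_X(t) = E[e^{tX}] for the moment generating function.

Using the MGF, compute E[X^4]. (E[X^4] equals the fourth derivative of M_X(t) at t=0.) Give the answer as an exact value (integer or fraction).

M_X(t) = (1 - t)^(-3)
M^(4)(t) = -360/(t^7 - 7*t^6 + 21*t^5 - 35*t^4 + 35*t^3 - 21*t^2 + 7*t - 1)

E[X^4] = M^(4)(0) = 360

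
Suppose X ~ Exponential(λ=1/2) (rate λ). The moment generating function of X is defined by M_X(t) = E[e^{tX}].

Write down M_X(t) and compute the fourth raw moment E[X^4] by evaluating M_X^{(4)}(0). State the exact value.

E[X^4] = D^4[M](0) = 384

M_X(t) = 1/(2*(1/2 - t))
D^4[M](t) = -384/(32*t^5 - 80*t^4 + 80*t^3 - 40*t^2 + 10*t - 1)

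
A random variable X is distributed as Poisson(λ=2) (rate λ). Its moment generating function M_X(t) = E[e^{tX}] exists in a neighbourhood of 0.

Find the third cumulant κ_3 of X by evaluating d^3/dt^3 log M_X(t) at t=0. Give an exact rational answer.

M_X(t) = e^(2*e^(t) - 2)
K_X(t) = log M_X(t) = 2*e^(t) - 2
K′(t) = 2*e^(t)
K′′(t) = 2*e^(t)
K′′′(t) = 2*e^(t)

κ_3 = K′′′(0) = 2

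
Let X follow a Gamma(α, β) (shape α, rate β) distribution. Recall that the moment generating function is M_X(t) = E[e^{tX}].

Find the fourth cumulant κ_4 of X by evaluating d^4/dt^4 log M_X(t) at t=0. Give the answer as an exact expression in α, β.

κ_4 = d^4K/dt^4 |_{t=0} = 6*α/β^4

M_X(t) = (β/(β - t))^α
K_X(t) = log M_X(t) = α*(log(β) - log(β - t))
dK/dt = -α/(-β + t)
d^2K/dt^2 = α/(β^2 - 2*β*t + t^2)
d^3K/dt^3 = -2*α/(-β^3 + 3*β^2*t - 3*β*t^2 + t^3)
d^4K/dt^4 = 6*α/(β^4 - 4*β^3*t + 6*β^2*t^2 - 4*β*t^3 + t^4)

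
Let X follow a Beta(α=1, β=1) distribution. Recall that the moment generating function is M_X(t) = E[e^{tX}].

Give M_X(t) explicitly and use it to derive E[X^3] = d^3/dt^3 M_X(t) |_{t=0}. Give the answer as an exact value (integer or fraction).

E[X^3] = d^3M/dt^3 |_{t=0} = 1/4

M_X(t) = ₁F₁(1; 2; t)
dM/dt = ₁F₁(2; 3; t)/2
d^2M/dt^2 = ₁F₁(3; 4; t)/3
d^3M/dt^3 = ₁F₁(4; 5; t)/4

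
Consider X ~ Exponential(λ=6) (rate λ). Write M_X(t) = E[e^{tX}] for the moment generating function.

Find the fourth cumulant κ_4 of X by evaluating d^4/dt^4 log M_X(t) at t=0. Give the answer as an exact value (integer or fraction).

κ_4 = K^(4)(0) = 1/216

M_X(t) = 6/(6 - t)
K_X(t) = log M_X(t) = -log(6 - t) + log(6)
K^(4)(t) = 6/(t^4 - 24*t^3 + 216*t^2 - 864*t + 1296)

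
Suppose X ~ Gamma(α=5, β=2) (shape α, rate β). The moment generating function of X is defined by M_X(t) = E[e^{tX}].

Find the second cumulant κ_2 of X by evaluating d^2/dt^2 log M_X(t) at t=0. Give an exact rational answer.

M_X(t) = 32/(2 - t)^5
K_X(t) = log M_X(t) = -5*log(2 - t) + 5*log(2)
D^2[K](t) = 5/(t^2 - 4*t + 4)

κ_2 = D^2[K](0) = 5/4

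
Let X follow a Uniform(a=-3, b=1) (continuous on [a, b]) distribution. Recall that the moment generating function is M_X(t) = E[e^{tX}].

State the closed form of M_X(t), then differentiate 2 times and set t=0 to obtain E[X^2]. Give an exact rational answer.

E[X^2] = M^(2)(0) = 7/3

M_X(t) = (e^(t) - e^(-3*t))/(4*t)
M^(2)(t) = (t^2*e^(4*t) - 9*t^2 - 2*t*e^(4*t) - 6*t + 2*e^(4*t) - 2)*e^(-3*t)/(4*t^3)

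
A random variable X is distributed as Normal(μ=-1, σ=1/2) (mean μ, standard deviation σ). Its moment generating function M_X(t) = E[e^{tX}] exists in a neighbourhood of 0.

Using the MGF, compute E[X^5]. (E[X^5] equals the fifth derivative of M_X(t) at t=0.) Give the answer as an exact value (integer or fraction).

E[X^5] = M′′′′′(0) = -71/16

M_X(t) = e^(t^2/8 - t)
M′(t) = t*e^(-t)*e^(t^2/8)/4 - e^(-t)*e^(t^2/8)
M′′(t) = (t^2*e^(t^2/8) - 8*t*e^(t^2/8) + 20*e^(t^2/8))*e^(-t)/16
M′′′(t) = (t^3*e^(t^2/8) - 12*t^2*e^(t^2/8) + 60*t*e^(t^2/8) - 112*e^(t^2/8))*e^(-t)/64
M′′′′(t) = (t^4*e^(t^2/8) - 16*t^3*e^(t^2/8) + 120*t^2*e^(t^2/8) - 448*t*e^(t^2/8) + 688*e^(t^2/8))*e^(-t)/256
M′′′′′(t) = (t^5*e^(t^2/8) - 20*t^4*e^(t^2/8) + 200*t^3*e^(t^2/8) - 1120*t^2*e^(t^2/8) + 3440*t*e^(t^2/8) - 4544*e^(t^2/8))*e^(-t)/1024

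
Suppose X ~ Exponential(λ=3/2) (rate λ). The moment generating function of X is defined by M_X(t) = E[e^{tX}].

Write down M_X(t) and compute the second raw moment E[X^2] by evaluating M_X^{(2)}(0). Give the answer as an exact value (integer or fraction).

E[X^2] = M^(2)(0) = 8/9

M_X(t) = 3/(2*(3/2 - t))
M^(2)(t) = -24/(8*t^3 - 36*t^2 + 54*t - 27)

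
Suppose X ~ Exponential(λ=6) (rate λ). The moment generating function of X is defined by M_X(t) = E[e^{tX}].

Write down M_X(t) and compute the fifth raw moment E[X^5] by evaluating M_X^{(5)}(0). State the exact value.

E[X^5] = d^5M/dt^5 |_{t=0} = 5/324

M_X(t) = 6/(6 - t)
dM/dt = 6/(t^2 - 12*t + 36)
d^2M/dt^2 = -12/(t^3 - 18*t^2 + 108*t - 216)
d^3M/dt^3 = 36/(t^4 - 24*t^3 + 216*t^2 - 864*t + 1296)
d^4M/dt^4 = -144/(t^5 - 30*t^4 + 360*t^3 - 2160*t^2 + 6480*t - 7776)
d^5M/dt^5 = 720/(t^6 - 36*t^5 + 540*t^4 - 4320*t^3 + 19440*t^2 - 46656*t + 46656)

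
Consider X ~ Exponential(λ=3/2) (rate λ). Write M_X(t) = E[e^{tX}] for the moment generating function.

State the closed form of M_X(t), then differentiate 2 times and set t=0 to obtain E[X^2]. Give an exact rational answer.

M_X(t) = 3/(2*(3/2 - t))
M′(t) = 6/(4*t^2 - 12*t + 9)
M′′(t) = -24/(8*t^3 - 36*t^2 + 54*t - 27)

E[X^2] = M′′(0) = 8/9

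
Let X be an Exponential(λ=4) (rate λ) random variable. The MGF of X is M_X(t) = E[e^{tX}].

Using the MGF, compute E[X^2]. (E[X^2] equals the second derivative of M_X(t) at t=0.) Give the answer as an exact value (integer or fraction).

M_X(t) = 4/(4 - t)
dM/dt = 4/(t^2 - 8*t + 16)
d^2M/dt^2 = -8/(t^3 - 12*t^2 + 48*t - 64)

E[X^2] = d^2M/dt^2 |_{t=0} = 1/8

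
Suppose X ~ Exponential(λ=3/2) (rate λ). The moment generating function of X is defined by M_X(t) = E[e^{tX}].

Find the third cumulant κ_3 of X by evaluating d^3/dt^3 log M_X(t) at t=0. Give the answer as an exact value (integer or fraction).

M_X(t) = 3/(2*(3/2 - t))
K_X(t) = log M_X(t) = -log(3/2 - t) - log(2) + log(3)
K′(t) = -2/(2*t - 3)
K′′(t) = 4/(4*t^2 - 12*t + 9)
K′′′(t) = -16/(8*t^3 - 36*t^2 + 54*t - 27)

κ_3 = K′′′(0) = 16/27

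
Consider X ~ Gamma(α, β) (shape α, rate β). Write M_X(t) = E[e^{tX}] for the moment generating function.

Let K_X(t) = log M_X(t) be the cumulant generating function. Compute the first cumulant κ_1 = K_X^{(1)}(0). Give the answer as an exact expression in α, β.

κ_1 = D[K](0) = α/β

M_X(t) = (β/(β - t))^α
K_X(t) = log M_X(t) = α*(log(β) - log(β - t))
D[K](t) = -α/(-β + t)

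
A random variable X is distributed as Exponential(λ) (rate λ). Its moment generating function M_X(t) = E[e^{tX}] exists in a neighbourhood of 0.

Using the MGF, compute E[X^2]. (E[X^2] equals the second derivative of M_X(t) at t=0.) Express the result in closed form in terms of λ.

M_X(t) = λ/(λ - t)
M′(t) = λ/(λ^2 - 2*λ*t + t^2)
M′′(t) = -2*λ/(-λ^3 + 3*λ^2*t - 3*λ*t^2 + t^3)

E[X^2] = M′′(0) = 2/λ^2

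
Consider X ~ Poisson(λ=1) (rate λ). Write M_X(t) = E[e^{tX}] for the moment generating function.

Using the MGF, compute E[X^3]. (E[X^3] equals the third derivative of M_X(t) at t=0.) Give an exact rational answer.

E[X^3] = M^(3)(0) = 5

M_X(t) = e^(e^(t) - 1)
M^(3)(t) = (e^(3*t)*e^(e^(t)) + 3*e^(2*t)*e^(e^(t)) + e^(t)*e^(e^(t)))*e^(-1)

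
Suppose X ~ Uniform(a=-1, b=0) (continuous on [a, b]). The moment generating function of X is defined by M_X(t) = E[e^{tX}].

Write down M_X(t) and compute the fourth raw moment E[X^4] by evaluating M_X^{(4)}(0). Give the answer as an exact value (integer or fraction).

E[X^4] = d^4M/dt^4 |_{t=0} = 1/5

M_X(t) = (1 - e^(-t))/t
dM/dt = (t - e^(t) + 1)*e^(-t)/t^2
d^2M/dt^2 = (-t^2 - 2*t + 2*e^(t) - 2)*e^(-t)/t^3
d^3M/dt^3 = (t^3 + 3*t^2 + 6*t - 6*e^(t) + 6)*e^(-t)/t^4
d^4M/dt^4 = (-t^4 - 4*t^3 - 12*t^2 - 24*t + 24*e^(t) - 24)*e^(-t)/t^5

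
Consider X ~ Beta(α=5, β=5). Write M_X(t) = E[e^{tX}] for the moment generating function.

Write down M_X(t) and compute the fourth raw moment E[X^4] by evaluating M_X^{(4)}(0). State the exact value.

M_X(t) = ₁F₁(5; 10; t)
dM/dt = ₁F₁(6; 11; t)/2
d^2M/dt^2 = 3*₁F₁(7; 12; t)/11
d^3M/dt^3 = 7*₁F₁(8; 13; t)/44
d^4M/dt^4 = 14*₁F₁(9; 14; t)/143

E[X^4] = d^4M/dt^4 |_{t=0} = 14/143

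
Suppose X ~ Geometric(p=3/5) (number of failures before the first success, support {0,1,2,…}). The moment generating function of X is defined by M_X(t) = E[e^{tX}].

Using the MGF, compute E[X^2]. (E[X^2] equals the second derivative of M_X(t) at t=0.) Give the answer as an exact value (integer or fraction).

E[X^2] = D^2[M](0) = 14/9

M_X(t) = 3/(5*(1 - 2*e^(t)/5))
D^2[M](t) = (-12*e^(2*t) - 30*e^(t))/(8*e^(3*t) - 60*e^(2*t) + 150*e^(t) - 125)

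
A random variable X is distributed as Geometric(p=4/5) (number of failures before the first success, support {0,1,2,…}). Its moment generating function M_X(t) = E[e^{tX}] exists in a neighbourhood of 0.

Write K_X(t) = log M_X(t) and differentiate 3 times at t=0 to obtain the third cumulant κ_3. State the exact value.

κ_3 = D^3[K](0) = 15/32

M_X(t) = 4/(5*(1 - e^(t)/5))
K_X(t) = log M_X(t) = -log(1 - e^(t)/5) - log(5) + 2*log(2)
D^3[K](t) = (-5*e^(2*t) - 25*e^(t))/(e^(3*t) - 15*e^(2*t) + 75*e^(t) - 125)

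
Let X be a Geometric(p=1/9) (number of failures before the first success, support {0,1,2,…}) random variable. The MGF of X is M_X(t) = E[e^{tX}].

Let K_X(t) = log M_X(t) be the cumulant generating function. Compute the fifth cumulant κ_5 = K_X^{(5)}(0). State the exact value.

κ_5 = K^(5)(0) = 1058760

M_X(t) = 1/(9*(1 - 8*e^(t)/9))
K_X(t) = log M_X(t) = -log(1 - 8*e^(t)/9) - 2*log(3)
K^(5)(t) = (-36864*e^(4*t) - 456192*e^(3*t) - 513216*e^(2*t) - 52488*e^(t))/(32768*e^(5*t) - 184320*e^(4*t) + 414720*e^(3*t) - 466560*e^(2*t) + 262440*e^(t) - 59049)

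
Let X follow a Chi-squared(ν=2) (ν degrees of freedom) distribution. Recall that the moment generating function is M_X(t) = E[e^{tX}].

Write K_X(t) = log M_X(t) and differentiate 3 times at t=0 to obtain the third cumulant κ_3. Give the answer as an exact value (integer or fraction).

M_X(t) = 1/(1 - 2*t)
K_X(t) = log M_X(t) = -log(1 - 2*t)
K^(3)(t) = -16/(8*t^3 - 12*t^2 + 6*t - 1)

κ_3 = K^(3)(0) = 16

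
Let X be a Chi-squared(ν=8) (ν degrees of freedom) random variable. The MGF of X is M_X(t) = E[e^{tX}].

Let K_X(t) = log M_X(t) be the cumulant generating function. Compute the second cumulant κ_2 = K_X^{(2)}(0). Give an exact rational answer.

M_X(t) = (1 - 2*t)^(-4)
K_X(t) = log M_X(t) = -4*log(1 - 2*t)
D^2[K](t) = 16/(4*t^2 - 4*t + 1)

κ_2 = D^2[K](0) = 16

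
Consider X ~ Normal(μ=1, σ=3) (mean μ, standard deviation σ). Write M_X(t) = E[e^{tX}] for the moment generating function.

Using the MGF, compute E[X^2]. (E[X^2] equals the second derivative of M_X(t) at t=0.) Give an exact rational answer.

M_X(t) = e^(9*t^2/2 + t)
dM/dt = 9*t*e^(t)*e^(9*t^2/2) + e^(t)*e^(9*t^2/2)
d^2M/dt^2 = 81*t^2*e^(t)*e^(9*t^2/2) + 18*t*e^(t)*e^(9*t^2/2) + 10*e^(t)*e^(9*t^2/2)

E[X^2] = d^2M/dt^2 |_{t=0} = 10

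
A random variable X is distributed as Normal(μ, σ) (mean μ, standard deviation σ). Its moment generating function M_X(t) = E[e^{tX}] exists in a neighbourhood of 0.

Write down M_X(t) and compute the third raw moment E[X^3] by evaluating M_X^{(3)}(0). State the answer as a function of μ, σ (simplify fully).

M_X(t) = e^(μ*t + σ^2*t^2/2)

E[X^3] = M^(3)(0) = μ*(μ^2 + 3*σ^2)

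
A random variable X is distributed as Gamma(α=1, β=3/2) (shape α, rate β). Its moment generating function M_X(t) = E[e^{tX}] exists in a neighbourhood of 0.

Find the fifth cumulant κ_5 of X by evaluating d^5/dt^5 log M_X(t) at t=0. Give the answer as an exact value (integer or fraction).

κ_5 = d^5K/dt^5 |_{t=0} = 256/81

M_X(t) = 3/(2*(3/2 - t))
K_X(t) = log M_X(t) = -log(3/2 - t) - log(2) + log(3)
dK/dt = -2/(2*t - 3)
d^2K/dt^2 = 4/(4*t^2 - 12*t + 9)
d^3K/dt^3 = -16/(8*t^3 - 36*t^2 + 54*t - 27)
d^4K/dt^4 = 96/(16*t^4 - 96*t^3 + 216*t^2 - 216*t + 81)
d^5K/dt^5 = -768/(32*t^5 - 240*t^4 + 720*t^3 - 1080*t^2 + 810*t - 243)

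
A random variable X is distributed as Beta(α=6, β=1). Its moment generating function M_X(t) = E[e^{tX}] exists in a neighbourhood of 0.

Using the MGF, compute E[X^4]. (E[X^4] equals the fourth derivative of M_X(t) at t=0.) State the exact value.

M_X(t) = ₁F₁(6; 7; t)
D^4[M](t) = 3*₁F₁(10; 11; t)/5

E[X^4] = D^4[M](0) = 3/5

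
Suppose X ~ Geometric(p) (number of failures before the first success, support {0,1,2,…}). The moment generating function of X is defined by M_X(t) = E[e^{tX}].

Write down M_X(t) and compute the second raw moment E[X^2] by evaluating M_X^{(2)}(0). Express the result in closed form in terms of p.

M_X(t) = p/(-(1 - p)*e^(t) + 1)
dM/dt = (-p^2*e^(t) + p*e^(t))/(p^2*e^(2*t) - 2*p*e^(2*t) + 2*p*e^(t) + e^(2*t) - 2*e^(t) + 1)

E[X^2] = d^2M/dt^2 |_{t=0} = 1 - 3/p + 2/p^2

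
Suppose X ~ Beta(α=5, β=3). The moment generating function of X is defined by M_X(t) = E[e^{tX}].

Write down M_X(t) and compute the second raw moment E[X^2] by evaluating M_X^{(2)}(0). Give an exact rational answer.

M_X(t) = ₁F₁(5; 8; t)
M′(t) = 5*₁F₁(6; 9; t)/8
M′′(t) = 5*₁F₁(7; 10; t)/12

E[X^2] = M′′(0) = 5/12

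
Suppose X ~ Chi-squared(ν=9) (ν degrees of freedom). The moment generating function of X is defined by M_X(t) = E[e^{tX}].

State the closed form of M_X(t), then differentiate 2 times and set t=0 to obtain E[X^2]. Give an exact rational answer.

E[X^2] = D^2[M](0) = 99

M_X(t) = (1 - 2*t)^(-9/2)
D^2[M](t) = 99/(64*t^6*√(1 - 2*t) - 192*t^5*√(1 - 2*t) + 240*t^4*√(1 - 2*t) - 160*t^3*√(1 - 2*t) + 60*t^2*√(1 - 2*t) - 12*t*√(1 - 2*t) + √(1 - 2*t))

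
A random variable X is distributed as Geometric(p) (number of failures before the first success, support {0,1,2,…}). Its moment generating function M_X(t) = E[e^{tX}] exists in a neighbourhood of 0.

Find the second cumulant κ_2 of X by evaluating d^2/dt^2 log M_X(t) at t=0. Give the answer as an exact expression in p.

M_X(t) = p/(-(1 - p)*e^(t) + 1)
K_X(t) = log M_X(t) = log(p) - log(-(1 - p)*e^(t) + 1)
dK/dt = (-p*e^(t) + e^(t))/(p*e^(t) - e^(t) + 1)
d^2K/dt^2 = (-p*e^(t) + e^(t))/(p^2*e^(2*t) - 2*p*e^(2*t) + 2*p*e^(t) + e^(2*t) - 2*e^(t) + 1)

κ_2 = d^2K/dt^2 |_{t=0} = (1 - p)/p^2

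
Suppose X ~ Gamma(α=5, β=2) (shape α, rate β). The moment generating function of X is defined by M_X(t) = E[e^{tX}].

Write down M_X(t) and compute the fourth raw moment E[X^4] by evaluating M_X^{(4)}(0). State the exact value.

E[X^4] = M^(4)(0) = 105

M_X(t) = 32/(2 - t)^5
M^(4)(t) = -53760/(t^9 - 18*t^8 + 144*t^7 - 672*t^6 + 2016*t^5 - 4032*t^4 + 5376*t^3 - 4608*t^2 + 2304*t - 512)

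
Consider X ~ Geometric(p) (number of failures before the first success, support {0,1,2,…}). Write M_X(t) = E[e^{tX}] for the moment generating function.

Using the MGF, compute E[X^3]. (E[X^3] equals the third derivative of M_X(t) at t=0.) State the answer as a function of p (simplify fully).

E[X^3] = M^(3)(0) = -1 + 7/p - 12/p^2 + 6/p^3

M_X(t) = p/(-(1 - p)*e^(t) + 1)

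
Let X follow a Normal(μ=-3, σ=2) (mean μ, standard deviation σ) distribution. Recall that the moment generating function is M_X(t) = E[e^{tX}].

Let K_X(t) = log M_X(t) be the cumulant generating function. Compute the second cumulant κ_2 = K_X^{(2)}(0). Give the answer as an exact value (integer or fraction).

κ_2 = D^2[K](0) = 4

M_X(t) = e^(2*t^2 - 3*t)
K_X(t) = log M_X(t) = 2*t^2 - 3*t
D^2[K](t) = 4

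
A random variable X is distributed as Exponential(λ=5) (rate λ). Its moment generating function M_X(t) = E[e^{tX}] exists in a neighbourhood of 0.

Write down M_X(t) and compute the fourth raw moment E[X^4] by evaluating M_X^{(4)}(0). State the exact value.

M_X(t) = 5/(5 - t)
D^4[M](t) = -120/(t^5 - 25*t^4 + 250*t^3 - 1250*t^2 + 3125*t - 3125)

E[X^4] = D^4[M](0) = 24/625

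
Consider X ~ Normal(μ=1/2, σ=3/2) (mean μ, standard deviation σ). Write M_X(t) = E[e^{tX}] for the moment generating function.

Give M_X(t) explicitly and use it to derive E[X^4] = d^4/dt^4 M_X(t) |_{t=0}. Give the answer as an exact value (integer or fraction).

M_X(t) = e^(9*t^2/8 + t/2)
D^4[M](t) = 6561*t^4*e^(t/2)*e^(9*t^2/8)/256 + 729*t^3*e^(t/2)*e^(9*t^2/8)/32 + 1215*t^2*e^(t/2)*e^(9*t^2/8)/16 + 63*t*e^(t/2)*e^(9*t^2/8)/2 + 149*e^(t/2)*e^(9*t^2/8)/8

E[X^4] = D^4[M](0) = 149/8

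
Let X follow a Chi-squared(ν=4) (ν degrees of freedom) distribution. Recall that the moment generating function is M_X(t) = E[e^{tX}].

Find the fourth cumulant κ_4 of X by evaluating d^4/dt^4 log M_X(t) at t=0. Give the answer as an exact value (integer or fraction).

κ_4 = d^4K/dt^4 |_{t=0} = 192

M_X(t) = (1 - 2*t)^(-2)
K_X(t) = log M_X(t) = -2*log(1 - 2*t)
dK/dt = -4/(2*t - 1)
d^2K/dt^2 = 8/(4*t^2 - 4*t + 1)
d^3K/dt^3 = -32/(8*t^3 - 12*t^2 + 6*t - 1)
d^4K/dt^4 = 192/(16*t^4 - 32*t^3 + 24*t^2 - 8*t + 1)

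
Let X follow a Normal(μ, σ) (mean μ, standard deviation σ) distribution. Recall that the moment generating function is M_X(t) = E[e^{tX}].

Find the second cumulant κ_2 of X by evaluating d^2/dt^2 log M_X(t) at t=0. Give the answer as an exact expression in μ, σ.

κ_2 = D^2[K](0) = σ^2

M_X(t) = e^(μ*t + σ^2*t^2/2)
K_X(t) = log M_X(t) = μ*t + σ^2*t^2/2
D^2[K](t) = σ^2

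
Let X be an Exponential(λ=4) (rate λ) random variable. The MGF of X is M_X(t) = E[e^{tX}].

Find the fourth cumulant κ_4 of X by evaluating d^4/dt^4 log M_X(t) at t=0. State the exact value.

κ_4 = D^4[K](0) = 3/128

M_X(t) = 4/(4 - t)
K_X(t) = log M_X(t) = -log(4 - t) + 2*log(2)
D^4[K](t) = 6/(t^4 - 16*t^3 + 96*t^2 - 256*t + 256)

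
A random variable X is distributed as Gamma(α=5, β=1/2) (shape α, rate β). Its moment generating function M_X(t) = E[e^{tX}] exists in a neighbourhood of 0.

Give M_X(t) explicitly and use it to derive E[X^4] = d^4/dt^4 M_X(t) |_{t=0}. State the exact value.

M_X(t) = 1/(32*(1/2 - t)^5)
dM/dt = 10/(64*t^6 - 192*t^5 + 240*t^4 - 160*t^3 + 60*t^2 - 12*t + 1)
d^2M/dt^2 = -120/(128*t^7 - 448*t^6 + 672*t^5 - 560*t^4 + 280*t^3 - 84*t^2 + 14*t - 1)
d^3M/dt^3 = 1680/(256*t^8 - 1024*t^7 + 1792*t^6 - 1792*t^5 + 1120*t^4 - 448*t^3 + 112*t^2 - 16*t + 1)
d^4M/dt^4 = -26880/(512*t^9 - 2304*t^8 + 4608*t^7 - 5376*t^6 + 4032*t^5 - 2016*t^4 + 672*t^3 - 144*t^2 + 18*t - 1)

E[X^4] = d^4M/dt^4 |_{t=0} = 26880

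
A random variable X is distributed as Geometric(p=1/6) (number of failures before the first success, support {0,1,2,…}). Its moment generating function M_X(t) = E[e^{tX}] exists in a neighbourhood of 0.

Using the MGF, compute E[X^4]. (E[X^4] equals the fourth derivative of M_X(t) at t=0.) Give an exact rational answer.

M_X(t) = 1/(6*(1 - 5*e^(t)/6))
D^4[M](t) = (-625*e^(4*t) - 8250*e^(3*t) - 9900*e^(2*t) - 1080*e^(t))/(3125*e^(5*t) - 18750*e^(4*t) + 45000*e^(3*t) - 54000*e^(2*t) + 32400*e^(t) - 7776)

E[X^4] = D^4[M](0) = 19855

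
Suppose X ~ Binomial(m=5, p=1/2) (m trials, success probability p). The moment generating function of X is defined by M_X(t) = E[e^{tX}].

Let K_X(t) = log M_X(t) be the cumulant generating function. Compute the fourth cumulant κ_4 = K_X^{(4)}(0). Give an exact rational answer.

M_X(t) = (e^(t)/2 + 1/2)^5
K_X(t) = log M_X(t) = 5*log(e^(t)/2 + 1/2)
K^(4)(t) = (5*e^(3*t) - 20*e^(2*t) + 5*e^(t))/(e^(4*t) + 4*e^(3*t) + 6*e^(2*t) + 4*e^(t) + 1)

κ_4 = K^(4)(0) = -5/8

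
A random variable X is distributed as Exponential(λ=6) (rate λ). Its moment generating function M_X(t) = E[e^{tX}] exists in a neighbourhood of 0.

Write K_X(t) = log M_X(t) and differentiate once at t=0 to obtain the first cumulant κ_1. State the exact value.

M_X(t) = 6/(6 - t)
K_X(t) = log M_X(t) = -log(6 - t) + log(6)
D[K](t) = -1/(t - 6)

κ_1 = D[K](0) = 1/6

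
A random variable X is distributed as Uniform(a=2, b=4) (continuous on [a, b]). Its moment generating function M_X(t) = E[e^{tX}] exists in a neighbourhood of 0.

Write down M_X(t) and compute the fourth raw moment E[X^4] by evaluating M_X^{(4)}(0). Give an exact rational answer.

E[X^4] = M^(4)(0) = 496/5

M_X(t) = (e^(4*t) - e^(2*t))/(2*t)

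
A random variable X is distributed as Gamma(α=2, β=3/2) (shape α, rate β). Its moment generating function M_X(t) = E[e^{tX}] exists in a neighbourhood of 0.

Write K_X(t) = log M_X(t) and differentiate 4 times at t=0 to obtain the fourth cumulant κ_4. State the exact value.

M_X(t) = 9/(4*(3/2 - t)^2)
K_X(t) = log M_X(t) = -2*log(3/2 - t) - 2*log(2) + 2*log(3)
K^(4)(t) = 192/(16*t^4 - 96*t^3 + 216*t^2 - 216*t + 81)

κ_4 = K^(4)(0) = 64/27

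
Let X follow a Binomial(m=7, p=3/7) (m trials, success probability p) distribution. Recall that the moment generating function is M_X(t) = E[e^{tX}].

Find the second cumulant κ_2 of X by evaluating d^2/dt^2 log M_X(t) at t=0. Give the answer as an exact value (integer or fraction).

M_X(t) = (3*e^(t)/7 + 4/7)^7
K_X(t) = log M_X(t) = 7*log(3*e^(t)/7 + 4/7)
D^2[K](t) = 84*e^(t)/(9*e^(2*t) + 24*e^(t) + 16)

κ_2 = D^2[K](0) = 12/7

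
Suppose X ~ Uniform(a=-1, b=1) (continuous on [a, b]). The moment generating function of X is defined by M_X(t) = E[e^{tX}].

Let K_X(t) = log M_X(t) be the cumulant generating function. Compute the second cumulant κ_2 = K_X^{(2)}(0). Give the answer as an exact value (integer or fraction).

M_X(t) = (e^(t) - e^(-t))/(2*t)
K_X(t) = log M_X(t) = -log(t) + log(e^(t) - e^(-t)) - log(2)
K^(2)(t) = (-4*t^2*e^(2*t) + e^(4*t) - 2*e^(2*t) + 1)/(t^2*e^(4*t) - 2*t^2*e^(2*t) + t^2)

κ_2 = K^(2)(0) = 1/3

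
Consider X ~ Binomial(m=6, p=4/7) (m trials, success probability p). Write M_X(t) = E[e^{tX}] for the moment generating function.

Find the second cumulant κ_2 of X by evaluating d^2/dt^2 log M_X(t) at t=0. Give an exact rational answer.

κ_2 = D^2[K](0) = 72/49

M_X(t) = (4*e^(t)/7 + 3/7)^6
K_X(t) = log M_X(t) = 6*log(4*e^(t)/7 + 3/7)
D^2[K](t) = 72*e^(t)/(16*e^(2*t) + 24*e^(t) + 9)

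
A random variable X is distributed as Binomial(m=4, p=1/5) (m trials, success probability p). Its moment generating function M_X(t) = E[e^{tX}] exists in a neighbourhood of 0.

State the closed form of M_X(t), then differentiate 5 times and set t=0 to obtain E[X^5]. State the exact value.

M_X(t) = (e^(t)/5 + 4/5)^4
D^5[M](t) = 1024*e^(4*t)/625 + 3888*e^(3*t)/625 + 3072*e^(2*t)/625 + 256*e^(t)/625

E[X^5] = D^5[M](0) = 1648/125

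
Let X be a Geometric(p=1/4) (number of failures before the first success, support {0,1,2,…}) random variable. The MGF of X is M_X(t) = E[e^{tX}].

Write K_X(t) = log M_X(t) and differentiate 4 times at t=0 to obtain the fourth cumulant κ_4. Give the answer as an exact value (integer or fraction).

M_X(t) = 1/(4*(1 - 3*e^(t)/4))
K_X(t) = log M_X(t) = -log(1 - 3*e^(t)/4) - 2*log(2)
dK/dt = -3*e^(t)/(3*e^(t) - 4)
d^2K/dt^2 = 12*e^(t)/(9*e^(2*t) - 24*e^(t) + 16)
d^3K/dt^3 = (-36*e^(2*t) - 48*e^(t))/(27*e^(3*t) - 108*e^(2*t) + 144*e^(t) - 64)
d^4K/dt^4 = (108*e^(3*t) + 576*e^(2*t) + 192*e^(t))/(81*e^(4*t) - 432*e^(3*t) + 864*e^(2*t) - 768*e^(t) + 256)

κ_4 = d^4K/dt^4 |_{t=0} = 876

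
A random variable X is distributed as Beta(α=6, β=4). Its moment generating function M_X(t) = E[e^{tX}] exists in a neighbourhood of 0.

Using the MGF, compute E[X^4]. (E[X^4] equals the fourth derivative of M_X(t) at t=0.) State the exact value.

M_X(t) = ₁F₁(6; 10; t)
M^(4)(t) = 126*₁F₁(10; 14; t)/715

E[X^4] = M^(4)(0) = 126/715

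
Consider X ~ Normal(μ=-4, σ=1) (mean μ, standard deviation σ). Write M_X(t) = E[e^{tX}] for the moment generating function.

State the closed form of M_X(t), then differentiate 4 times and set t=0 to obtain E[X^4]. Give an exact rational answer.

M_X(t) = e^(t^2/2 - 4*t)
dM/dt = t*e^(-4*t)*e^(t^2/2) - 4*e^(-4*t)*e^(t^2/2)
d^2M/dt^2 = (t^2*e^(t^2/2) - 8*t*e^(t^2/2) + 17*e^(t^2/2))*e^(-4*t)
d^3M/dt^3 = (t^3*e^(t^2/2) - 12*t^2*e^(t^2/2) + 51*t*e^(t^2/2) - 76*e^(t^2/2))*e^(-4*t)
d^4M/dt^4 = (t^4*e^(t^2/2) - 16*t^3*e^(t^2/2) + 102*t^2*e^(t^2/2) - 304*t*e^(t^2/2) + 355*e^(t^2/2))*e^(-4*t)

E[X^4] = d^4M/dt^4 |_{t=0} = 355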